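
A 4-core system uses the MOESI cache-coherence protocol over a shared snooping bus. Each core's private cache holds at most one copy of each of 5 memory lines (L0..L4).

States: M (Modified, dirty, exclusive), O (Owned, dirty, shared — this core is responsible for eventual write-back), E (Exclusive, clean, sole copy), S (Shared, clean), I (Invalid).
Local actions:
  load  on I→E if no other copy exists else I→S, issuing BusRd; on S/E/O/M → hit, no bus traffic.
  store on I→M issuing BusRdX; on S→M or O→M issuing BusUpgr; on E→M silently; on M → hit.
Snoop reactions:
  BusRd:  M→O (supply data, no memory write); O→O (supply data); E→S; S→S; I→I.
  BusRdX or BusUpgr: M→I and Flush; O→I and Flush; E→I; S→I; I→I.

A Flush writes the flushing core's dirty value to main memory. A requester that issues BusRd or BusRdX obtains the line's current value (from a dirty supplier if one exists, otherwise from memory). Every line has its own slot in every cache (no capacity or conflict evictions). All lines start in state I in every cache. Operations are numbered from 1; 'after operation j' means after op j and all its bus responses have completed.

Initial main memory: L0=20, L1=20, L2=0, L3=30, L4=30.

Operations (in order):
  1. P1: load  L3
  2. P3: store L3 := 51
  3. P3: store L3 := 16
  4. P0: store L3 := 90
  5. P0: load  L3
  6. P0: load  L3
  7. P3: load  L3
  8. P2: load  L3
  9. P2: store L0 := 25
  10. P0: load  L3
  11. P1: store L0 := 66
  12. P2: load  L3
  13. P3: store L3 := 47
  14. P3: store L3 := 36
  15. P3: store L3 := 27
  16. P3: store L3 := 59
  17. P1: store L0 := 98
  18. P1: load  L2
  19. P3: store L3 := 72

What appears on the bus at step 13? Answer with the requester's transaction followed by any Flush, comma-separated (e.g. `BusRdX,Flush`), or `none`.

1. P1: load  L3  bus=[BusRd]  L3: P0=I P1=E P2=I P3=I  mem[L3]=30
2. P3: store L3 := 51  bus=[BusRdX]  L3: P0=I P1=I P2=I P3=M  mem[L3]=30
3. P3: store L3 := 16  bus=[-]  L3: P0=I P1=I P2=I P3=M  mem[L3]=30
4. P0: store L3 := 90  bus=[BusRdX,Flush]  L3: P0=M P1=I P2=I P3=I  mem[L3]=16
5. P0: load  L3  bus=[-]  L3: P0=M P1=I P2=I P3=I  mem[L3]=16
6. P0: load  L3  bus=[-]  L3: P0=M P1=I P2=I P3=I  mem[L3]=16
7. P3: load  L3  bus=[BusRd]  L3: P0=O P1=I P2=I P3=S  mem[L3]=16
8. P2: load  L3  bus=[BusRd]  L3: P0=O P1=I P2=S P3=S  mem[L3]=16
9. P2: store L0 := 25  bus=[BusRdX]  L0: P0=I P1=I P2=M P3=I  mem[L0]=20
10. P0: load  L3  bus=[-]  L3: P0=O P1=I P2=S P3=S  mem[L3]=16
11. P1: store L0 := 66  bus=[BusRdX,Flush]  L0: P0=I P1=M P2=I P3=I  mem[L0]=25
12. P2: load  L3  bus=[-]  L3: P0=O P1=I P2=S P3=S  mem[L3]=16
13. P3: store L3 := 47  bus=[BusUpgr,Flush]  L3: P0=I P1=I P2=I P3=M  mem[L3]=90
14. P3: store L3 := 36  bus=[-]  L3: P0=I P1=I P2=I P3=M  mem[L3]=90
15. P3: store L3 := 27  bus=[-]  L3: P0=I P1=I P2=I P3=M  mem[L3]=90
16. P3: store L3 := 59  bus=[-]  L3: P0=I P1=I P2=I P3=M  mem[L3]=90
17. P1: store L0 := 98  bus=[-]  L0: P0=I P1=M P2=I P3=I  mem[L0]=25
18. P1: load  L2  bus=[BusRd]  L2: P0=I P1=E P2=I P3=I  mem[L2]=0
19. P3: store L3 := 72  bus=[-]  L3: P0=I P1=I P2=I P3=M  mem[L3]=90

bus = BusUpgr,Flush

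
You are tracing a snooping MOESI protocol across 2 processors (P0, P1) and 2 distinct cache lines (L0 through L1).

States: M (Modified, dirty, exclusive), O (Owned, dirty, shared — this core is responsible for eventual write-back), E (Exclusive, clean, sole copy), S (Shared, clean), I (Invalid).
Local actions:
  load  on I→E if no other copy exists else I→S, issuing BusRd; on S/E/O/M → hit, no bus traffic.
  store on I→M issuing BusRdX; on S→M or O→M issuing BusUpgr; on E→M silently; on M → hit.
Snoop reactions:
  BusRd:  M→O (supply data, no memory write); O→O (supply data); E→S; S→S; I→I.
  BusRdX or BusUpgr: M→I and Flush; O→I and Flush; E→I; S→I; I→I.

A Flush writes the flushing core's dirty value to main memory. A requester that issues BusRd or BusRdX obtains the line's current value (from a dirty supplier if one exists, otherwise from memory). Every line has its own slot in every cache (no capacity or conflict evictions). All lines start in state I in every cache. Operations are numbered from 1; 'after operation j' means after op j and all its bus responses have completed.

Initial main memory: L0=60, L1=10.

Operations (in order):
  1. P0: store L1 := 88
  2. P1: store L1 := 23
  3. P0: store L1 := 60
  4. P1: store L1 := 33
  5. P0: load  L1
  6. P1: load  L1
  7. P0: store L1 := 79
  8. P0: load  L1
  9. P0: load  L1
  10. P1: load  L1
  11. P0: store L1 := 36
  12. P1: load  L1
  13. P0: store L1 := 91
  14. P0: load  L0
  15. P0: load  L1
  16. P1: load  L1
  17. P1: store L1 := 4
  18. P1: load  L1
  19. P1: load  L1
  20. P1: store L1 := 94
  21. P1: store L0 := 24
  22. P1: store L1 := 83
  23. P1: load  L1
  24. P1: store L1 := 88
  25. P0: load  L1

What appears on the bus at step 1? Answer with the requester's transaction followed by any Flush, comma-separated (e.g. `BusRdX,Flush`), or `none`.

bus = BusRdX

1. P0: store L1 := 88  bus=[BusRdX]  L1: P0=M P1=I  mem[L1]=10
2. P1: store L1 := 23  bus=[BusRdX,Flush]  L1: P0=I P1=M  mem[L1]=88
3. P0: store L1 := 60  bus=[BusRdX,Flush]  L1: P0=M P1=I  mem[L1]=23
4. P1: store L1 := 33  bus=[BusRdX,Flush]  L1: P0=I P1=M  mem[L1]=60
5. P0: load  L1  bus=[BusRd]  L1: P0=S P1=O  mem[L1]=60
6. P1: load  L1  bus=[-]  L1: P0=S P1=O  mem[L1]=60
7. P0: store L1 := 79  bus=[BusUpgr,Flush]  L1: P0=M P1=I  mem[L1]=33
8. P0: load  L1  bus=[-]  L1: P0=M P1=I  mem[L1]=33
9. P0: load  L1  bus=[-]  L1: P0=M P1=I  mem[L1]=33
10. P1: load  L1  bus=[BusRd]  L1: P0=O P1=S  mem[L1]=33
11. P0: store L1 := 36  bus=[BusUpgr]  L1: P0=M P1=I  mem[L1]=33
12. P1: load  L1  bus=[BusRd]  L1: P0=O P1=S  mem[L1]=33
13. P0: store L1 := 91  bus=[BusUpgr]  L1: P0=M P1=I  mem[L1]=33
14. P0: load  L0  bus=[BusRd]  L0: P0=E P1=I  mem[L0]=60
15. P0: load  L1  bus=[-]  L1: P0=M P1=I  mem[L1]=33
16. P1: load  L1  bus=[BusRd]  L1: P0=O P1=S  mem[L1]=33
17. P1: store L1 := 4  bus=[BusUpgr,Flush]  L1: P0=I P1=M  mem[L1]=91
18. P1: load  L1  bus=[-]  L1: P0=I P1=M  mem[L1]=91
19. P1: load  L1  bus=[-]  L1: P0=I P1=M  mem[L1]=91
20. P1: store L1 := 94  bus=[-]  L1: P0=I P1=M  mem[L1]=91
21. P1: store L0 := 24  bus=[BusRdX]  L0: P0=I P1=M  mem[L0]=60
22. P1: store L1 := 83  bus=[-]  L1: P0=I P1=M  mem[L1]=91
23. P1: load  L1  bus=[-]  L1: P0=I P1=M  mem[L1]=91
24. P1: store L1 := 88  bus=[-]  L1: P0=I P1=M  mem[L1]=91
25. P0: load  L1  bus=[BusRd]  L1: P0=S P1=O  mem[L1]=91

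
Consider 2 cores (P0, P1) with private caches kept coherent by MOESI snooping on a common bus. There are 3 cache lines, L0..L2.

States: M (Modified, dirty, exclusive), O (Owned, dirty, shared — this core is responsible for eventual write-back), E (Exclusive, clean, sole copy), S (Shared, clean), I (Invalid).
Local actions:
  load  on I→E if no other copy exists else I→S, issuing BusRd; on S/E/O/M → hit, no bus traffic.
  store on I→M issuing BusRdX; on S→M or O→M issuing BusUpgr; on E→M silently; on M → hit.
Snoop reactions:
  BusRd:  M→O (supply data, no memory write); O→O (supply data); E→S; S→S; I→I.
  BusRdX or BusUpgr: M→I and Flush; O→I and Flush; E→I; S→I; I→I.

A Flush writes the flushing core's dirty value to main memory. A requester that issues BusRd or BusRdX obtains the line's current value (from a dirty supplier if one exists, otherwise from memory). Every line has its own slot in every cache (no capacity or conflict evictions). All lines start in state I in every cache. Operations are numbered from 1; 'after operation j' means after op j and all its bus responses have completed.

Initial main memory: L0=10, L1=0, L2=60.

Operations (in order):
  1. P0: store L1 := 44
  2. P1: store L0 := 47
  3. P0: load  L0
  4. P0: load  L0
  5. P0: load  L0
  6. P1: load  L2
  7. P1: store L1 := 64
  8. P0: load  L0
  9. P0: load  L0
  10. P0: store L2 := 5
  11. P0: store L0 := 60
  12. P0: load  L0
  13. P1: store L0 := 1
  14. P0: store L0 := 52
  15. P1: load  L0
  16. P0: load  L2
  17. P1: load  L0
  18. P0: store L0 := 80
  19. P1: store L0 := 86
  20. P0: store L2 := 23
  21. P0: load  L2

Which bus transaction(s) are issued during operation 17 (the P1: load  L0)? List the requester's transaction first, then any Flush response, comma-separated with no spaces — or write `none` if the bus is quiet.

step 1: P0: store L1 := 44  ⟶  MI  (L1)  txn=BusRdX  M[L1]=0
step 2: P1: store L0 := 47  ⟶  IM  (L0)  txn=BusRdX  M[L0]=10
step 3: P0: load  L0  ⟶  SO  (L0)  txn=BusRd  M[L0]=10
step 4: P0: load  L0  ⟶  SO  (L0)  txn=∅  M[L0]=10
step 5: P0: load  L0  ⟶  SO  (L0)  txn=∅  M[L0]=10
step 6: P1: load  L2  ⟶  IE  (L2)  txn=BusRd  M[L2]=60
step 7: P1: store L1 := 64  ⟶  IM  (L1)  txn=BusRdX+Flush  M[L1]=44
step 8: P0: load  L0  ⟶  SO  (L0)  txn=∅  M[L0]=10
step 9: P0: load  L0  ⟶  SO  (L0)  txn=∅  M[L0]=10
step 10: P0: store L2 := 5  ⟶  MI  (L2)  txn=BusRdX  M[L2]=60
step 11: P0: store L0 := 60  ⟶  MI  (L0)  txn=BusUpgr+Flush  M[L0]=47
step 12: P0: load  L0  ⟶  MI  (L0)  txn=∅  M[L0]=47
step 13: P1: store L0 := 1  ⟶  IM  (L0)  txn=BusRdX+Flush  M[L0]=60
step 14: P0: store L0 := 52  ⟶  MI  (L0)  txn=BusRdX+Flush  M[L0]=1
step 15: P1: load  L0  ⟶  OS  (L0)  txn=BusRd  M[L0]=1
step 16: P0: load  L2  ⟶  MI  (L2)  txn=∅  M[L2]=60
step 17: P1: load  L0  ⟶  OS  (L0)  txn=∅  M[L0]=1
step 18: P0: store L0 := 80  ⟶  MI  (L0)  txn=BusUpgr  M[L0]=1
step 19: P1: store L0 := 86  ⟶  IM  (L0)  txn=BusRdX+Flush  M[L0]=80
step 20: P0: store L2 := 23  ⟶  MI  (L2)  txn=∅  M[L2]=60
step 21: P0: load  L2  ⟶  MI  (L2)  txn=∅  M[L2]=60

bus = none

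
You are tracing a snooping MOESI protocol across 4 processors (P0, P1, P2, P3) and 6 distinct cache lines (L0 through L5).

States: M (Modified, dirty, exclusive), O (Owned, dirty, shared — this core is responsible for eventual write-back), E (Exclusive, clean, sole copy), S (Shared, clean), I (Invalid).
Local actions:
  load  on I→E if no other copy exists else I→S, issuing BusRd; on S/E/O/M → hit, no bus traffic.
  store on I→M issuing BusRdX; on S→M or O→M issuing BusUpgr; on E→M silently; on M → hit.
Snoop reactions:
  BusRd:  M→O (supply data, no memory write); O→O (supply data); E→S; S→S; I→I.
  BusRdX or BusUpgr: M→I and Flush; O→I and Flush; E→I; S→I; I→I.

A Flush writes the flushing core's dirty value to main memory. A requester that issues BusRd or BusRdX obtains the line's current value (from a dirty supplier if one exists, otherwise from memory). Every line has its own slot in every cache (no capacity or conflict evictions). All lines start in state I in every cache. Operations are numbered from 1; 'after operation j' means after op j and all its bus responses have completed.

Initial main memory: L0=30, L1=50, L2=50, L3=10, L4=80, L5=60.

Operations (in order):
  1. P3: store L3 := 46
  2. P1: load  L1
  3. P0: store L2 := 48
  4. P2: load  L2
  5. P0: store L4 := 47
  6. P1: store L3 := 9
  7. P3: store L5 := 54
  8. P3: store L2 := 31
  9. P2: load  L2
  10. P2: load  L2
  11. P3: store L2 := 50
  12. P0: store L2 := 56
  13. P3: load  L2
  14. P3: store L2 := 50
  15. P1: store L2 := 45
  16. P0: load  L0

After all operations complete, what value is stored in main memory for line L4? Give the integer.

memory[L4] = 80

[1] P3: store L3 := 46 | P0:I, P1:I, P2:I, P3:M(46) | bus: BusRdX
[2] P1: load  L1 | P0:I, P1:E(50), P2:I, P3:I | bus: BusRd
[3] P0: store L2 := 48 | P0:M(48), P1:I, P2:I, P3:I | bus: BusRdX
[4] P2: load  L2 | P0:O(48), P1:I, P2:S(48), P3:I | bus: BusRd
[5] P0: store L4 := 47 | P0:M(47), P1:I, P2:I, P3:I | bus: BusRdX
[6] P1: store L3 := 9 | P0:I, P1:M(9), P2:I, P3:I | bus: BusRdX,Flush
[7] P3: store L5 := 54 | P0:I, P1:I, P2:I, P3:M(54) | bus: BusRdX
[8] P3: store L2 := 31 | P0:I, P1:I, P2:I, P3:M(31) | bus: BusRdX,Flush
[9] P2: load  L2 | P0:I, P1:I, P2:S(31), P3:O(31) | bus: BusRd
[10] P2: load  L2 | P0:I, P1:I, P2:S(31), P3:O(31) | bus: none
[11] P3: store L2 := 50 | P0:I, P1:I, P2:I, P3:M(50) | bus: BusUpgr
[12] P0: store L2 := 56 | P0:M(56), P1:I, P2:I, P3:I | bus: BusRdX,Flush
[13] P3: load  L2 | P0:O(56), P1:I, P2:I, P3:S(56) | bus: BusRd
[14] P3: store L2 := 50 | P0:I, P1:I, P2:I, P3:M(50) | bus: BusUpgr,Flush
[15] P1: store L2 := 45 | P0:I, P1:M(45), P2:I, P3:I | bus: BusRdX,Flush
[16] P0: load  L0 | P0:E(30), P1:I, P2:I, P3:I | bus: BusRd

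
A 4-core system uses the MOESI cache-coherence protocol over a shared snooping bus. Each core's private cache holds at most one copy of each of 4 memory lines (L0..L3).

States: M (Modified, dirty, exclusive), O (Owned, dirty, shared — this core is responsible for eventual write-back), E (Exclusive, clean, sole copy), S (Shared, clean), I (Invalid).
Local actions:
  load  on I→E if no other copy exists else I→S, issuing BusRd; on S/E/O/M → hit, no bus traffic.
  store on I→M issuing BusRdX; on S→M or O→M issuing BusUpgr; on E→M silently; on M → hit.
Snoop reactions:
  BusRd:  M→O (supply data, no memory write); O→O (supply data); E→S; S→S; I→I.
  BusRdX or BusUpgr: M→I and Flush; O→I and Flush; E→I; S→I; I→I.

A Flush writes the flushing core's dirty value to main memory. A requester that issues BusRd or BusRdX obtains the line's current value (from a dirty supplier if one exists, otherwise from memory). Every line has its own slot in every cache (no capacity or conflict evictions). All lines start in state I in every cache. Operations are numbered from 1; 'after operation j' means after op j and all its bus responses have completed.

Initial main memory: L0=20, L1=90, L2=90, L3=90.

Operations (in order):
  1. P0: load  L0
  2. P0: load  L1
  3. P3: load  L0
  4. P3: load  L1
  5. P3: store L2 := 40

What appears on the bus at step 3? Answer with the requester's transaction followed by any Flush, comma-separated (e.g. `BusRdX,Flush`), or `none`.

step 1: P0: load  L0  ⟶  EIII  (L0)  txn=BusRd  M[L0]=20
step 2: P0: load  L1  ⟶  EIII  (L1)  txn=BusRd  M[L1]=90
step 3: P3: load  L0  ⟶  SIIS  (L0)  txn=BusRd  M[L0]=20
step 4: P3: load  L1  ⟶  SIIS  (L1)  txn=BusRd  M[L1]=90
step 5: P3: store L2 := 40  ⟶  IIIM  (L2)  txn=BusRdX  M[L2]=90

bus = BusRd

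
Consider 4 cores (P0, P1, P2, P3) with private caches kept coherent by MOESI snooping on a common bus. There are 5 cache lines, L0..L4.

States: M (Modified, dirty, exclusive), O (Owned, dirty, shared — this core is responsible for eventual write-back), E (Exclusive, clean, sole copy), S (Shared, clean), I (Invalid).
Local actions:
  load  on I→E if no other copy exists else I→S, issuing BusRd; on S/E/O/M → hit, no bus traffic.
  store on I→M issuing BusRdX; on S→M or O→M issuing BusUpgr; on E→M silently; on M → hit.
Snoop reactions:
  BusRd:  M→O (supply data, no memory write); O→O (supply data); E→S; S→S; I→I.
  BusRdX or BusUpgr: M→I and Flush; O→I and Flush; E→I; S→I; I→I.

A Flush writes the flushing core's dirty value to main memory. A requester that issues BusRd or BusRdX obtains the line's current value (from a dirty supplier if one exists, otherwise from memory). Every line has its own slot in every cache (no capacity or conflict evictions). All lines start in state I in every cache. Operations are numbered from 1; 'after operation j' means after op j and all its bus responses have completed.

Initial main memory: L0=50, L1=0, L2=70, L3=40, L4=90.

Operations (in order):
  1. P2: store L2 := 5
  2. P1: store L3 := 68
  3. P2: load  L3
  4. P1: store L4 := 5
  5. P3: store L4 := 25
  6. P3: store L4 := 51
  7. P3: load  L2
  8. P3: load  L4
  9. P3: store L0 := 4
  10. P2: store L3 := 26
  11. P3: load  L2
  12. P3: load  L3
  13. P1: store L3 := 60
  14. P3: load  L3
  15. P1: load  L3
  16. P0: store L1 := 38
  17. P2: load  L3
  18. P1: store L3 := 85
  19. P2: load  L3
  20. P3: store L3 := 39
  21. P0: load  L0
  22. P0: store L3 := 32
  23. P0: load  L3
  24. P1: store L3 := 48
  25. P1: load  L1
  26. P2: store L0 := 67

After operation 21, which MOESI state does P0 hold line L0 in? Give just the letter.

1. P2: store L2 := 5  bus=[BusRdX]  L2: P0=I P1=I P2=M P3=I  mem[L2]=70
2. P1: store L3 := 68  bus=[BusRdX]  L3: P0=I P1=M P2=I P3=I  mem[L3]=40
3. P2: load  L3  bus=[BusRd]  L3: P0=I P1=O P2=S P3=I  mem[L3]=40
4. P1: store L4 := 5  bus=[BusRdX]  L4: P0=I P1=M P2=I P3=I  mem[L4]=90
5. P3: store L4 := 25  bus=[BusRdX,Flush]  L4: P0=I P1=I P2=I P3=M  mem[L4]=5
6. P3: store L4 := 51  bus=[-]  L4: P0=I P1=I P2=I P3=M  mem[L4]=5
7. P3: load  L2  bus=[BusRd]  L2: P0=I P1=I P2=O P3=S  mem[L2]=70
8. P3: load  L4  bus=[-]  L4: P0=I P1=I P2=I P3=M  mem[L4]=5
9. P3: store L0 := 4  bus=[BusRdX]  L0: P0=I P1=I P2=I P3=M  mem[L0]=50
10. P2: store L3 := 26  bus=[BusUpgr,Flush]  L3: P0=I P1=I P2=M P3=I  mem[L3]=68
11. P3: load  L2  bus=[-]  L2: P0=I P1=I P2=O P3=S  mem[L2]=70
12. P3: load  L3  bus=[BusRd]  L3: P0=I P1=I P2=O P3=S  mem[L3]=68
13. P1: store L3 := 60  bus=[BusRdX,Flush]  L3: P0=I P1=M P2=I P3=I  mem[L3]=26
14. P3: load  L3  bus=[BusRd]  L3: P0=I P1=O P2=I P3=S  mem[L3]=26
15. P1: load  L3  bus=[-]  L3: P0=I P1=O P2=I P3=S  mem[L3]=26
16. P0: store L1 := 38  bus=[BusRdX]  L1: P0=M P1=I P2=I P3=I  mem[L1]=0
17. P2: load  L3  bus=[BusRd]  L3: P0=I P1=O P2=S P3=S  mem[L3]=26
18. P1: store L3 := 85  bus=[BusUpgr]  L3: P0=I P1=M P2=I P3=I  mem[L3]=26
19. P2: load  L3  bus=[BusRd]  L3: P0=I P1=O P2=S P3=I  mem[L3]=26
20. P3: store L3 := 39  bus=[BusRdX,Flush]  L3: P0=I P1=I P2=I P3=M  mem[L3]=85
21. P0: load  L0  bus=[BusRd]  L0: P0=S P1=I P2=I P3=O  mem[L0]=50
22. P0: store L3 := 32  bus=[BusRdX,Flush]  L3: P0=M P1=I P2=I P3=I  mem[L3]=39
23. P0: load  L3  bus=[-]  L3: P0=M P1=I P2=I P3=I  mem[L3]=39
24. P1: store L3 := 48  bus=[BusRdX,Flush]  L3: P0=I P1=M P2=I P3=I  mem[L3]=32
25. P1: load  L1  bus=[BusRd]  L1: P0=O P1=S P2=I P3=I  mem[L1]=0
26. P2: store L0 := 67  bus=[BusRdX,Flush]  L0: P0=I P1=I P2=M P3=I  mem[L0]=4

state = S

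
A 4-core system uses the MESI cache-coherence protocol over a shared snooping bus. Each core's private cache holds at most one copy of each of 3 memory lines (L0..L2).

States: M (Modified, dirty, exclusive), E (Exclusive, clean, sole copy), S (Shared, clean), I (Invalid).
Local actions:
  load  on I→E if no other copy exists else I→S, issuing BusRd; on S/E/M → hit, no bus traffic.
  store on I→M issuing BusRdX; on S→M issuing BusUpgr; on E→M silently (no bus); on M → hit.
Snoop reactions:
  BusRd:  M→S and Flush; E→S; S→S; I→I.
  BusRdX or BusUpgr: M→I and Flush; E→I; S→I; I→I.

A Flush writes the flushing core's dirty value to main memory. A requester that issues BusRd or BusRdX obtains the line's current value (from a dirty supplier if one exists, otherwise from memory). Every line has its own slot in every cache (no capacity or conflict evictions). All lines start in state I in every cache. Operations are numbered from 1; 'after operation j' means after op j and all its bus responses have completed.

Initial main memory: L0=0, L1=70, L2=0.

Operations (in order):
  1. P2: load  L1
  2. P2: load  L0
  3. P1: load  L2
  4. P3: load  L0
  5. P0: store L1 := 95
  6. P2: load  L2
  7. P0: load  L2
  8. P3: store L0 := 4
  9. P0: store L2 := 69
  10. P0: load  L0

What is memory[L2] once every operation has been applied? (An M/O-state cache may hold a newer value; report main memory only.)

memory[L2] = 0

  op1 P2: load  L1 → I/I/E/I on L1; bus BusRd; mem=70
  op2 P2: load  L0 → I/I/E/I on L0; bus BusRd; mem=0
  op3 P1: load  L2 → I/E/I/I on L2; bus BusRd; mem=0
  op4 P3: load  L0 → I/I/S/S on L0; bus BusRd; mem=0
  op5 P0: store L1 := 95 → M/I/I/I on L1; bus BusRdX; mem=70
  op6 P2: load  L2 → I/S/S/I on L2; bus BusRd; mem=0
  op7 P0: load  L2 → S/S/S/I on L2; bus BusRd; mem=0
  op8 P3: store L0 := 4 → I/I/I/M on L0; bus BusUpgr; mem=0
  op9 P0: store L2 := 69 → M/I/I/I on L2; bus BusUpgr; mem=0
  op10 P0: load  L0 → S/I/I/S on L0; bus BusRd Flush; mem=4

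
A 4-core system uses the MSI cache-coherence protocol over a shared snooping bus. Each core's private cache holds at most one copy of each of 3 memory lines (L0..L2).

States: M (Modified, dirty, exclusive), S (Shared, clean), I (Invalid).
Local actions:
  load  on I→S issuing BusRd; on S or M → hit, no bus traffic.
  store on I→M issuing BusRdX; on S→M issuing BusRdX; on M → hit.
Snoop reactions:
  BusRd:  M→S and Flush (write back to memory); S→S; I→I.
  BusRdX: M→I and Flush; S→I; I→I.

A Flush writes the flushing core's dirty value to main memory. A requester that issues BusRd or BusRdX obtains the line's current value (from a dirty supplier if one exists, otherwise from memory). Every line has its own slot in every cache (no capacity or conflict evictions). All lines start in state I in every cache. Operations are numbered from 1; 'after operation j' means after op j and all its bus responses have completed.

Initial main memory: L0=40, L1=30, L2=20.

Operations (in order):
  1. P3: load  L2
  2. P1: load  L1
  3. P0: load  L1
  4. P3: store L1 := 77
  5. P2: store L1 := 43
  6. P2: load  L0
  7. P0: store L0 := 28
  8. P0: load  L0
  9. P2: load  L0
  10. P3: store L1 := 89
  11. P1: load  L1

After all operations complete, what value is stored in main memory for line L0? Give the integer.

memory[L0] = 28

  op1 P3: load  L2 → I/I/I/S on L2; bus BusRd; mem=20
  op2 P1: load  L1 → I/S/I/I on L1; bus BusRd; mem=30
  op3 P0: load  L1 → S/S/I/I on L1; bus BusRd; mem=30
  op4 P3: store L1 := 77 → I/I/I/M on L1; bus BusRdX; mem=30
  op5 P2: store L1 := 43 → I/I/M/I on L1; bus BusRdX Flush; mem=77
  op6 P2: load  L0 → I/I/S/I on L0; bus BusRd; mem=40
  op7 P0: store L0 := 28 → M/I/I/I on L0; bus BusRdX; mem=40
  op8 P0: load  L0 → M/I/I/I on L0; bus (none); mem=40
  op9 P2: load  L0 → S/I/S/I on L0; bus BusRd Flush; mem=28
  op10 P3: store L1 := 89 → I/I/I/M on L1; bus BusRdX Flush; mem=43
  op11 P1: load  L1 → I/S/I/S on L1; bus BusRd Flush; mem=89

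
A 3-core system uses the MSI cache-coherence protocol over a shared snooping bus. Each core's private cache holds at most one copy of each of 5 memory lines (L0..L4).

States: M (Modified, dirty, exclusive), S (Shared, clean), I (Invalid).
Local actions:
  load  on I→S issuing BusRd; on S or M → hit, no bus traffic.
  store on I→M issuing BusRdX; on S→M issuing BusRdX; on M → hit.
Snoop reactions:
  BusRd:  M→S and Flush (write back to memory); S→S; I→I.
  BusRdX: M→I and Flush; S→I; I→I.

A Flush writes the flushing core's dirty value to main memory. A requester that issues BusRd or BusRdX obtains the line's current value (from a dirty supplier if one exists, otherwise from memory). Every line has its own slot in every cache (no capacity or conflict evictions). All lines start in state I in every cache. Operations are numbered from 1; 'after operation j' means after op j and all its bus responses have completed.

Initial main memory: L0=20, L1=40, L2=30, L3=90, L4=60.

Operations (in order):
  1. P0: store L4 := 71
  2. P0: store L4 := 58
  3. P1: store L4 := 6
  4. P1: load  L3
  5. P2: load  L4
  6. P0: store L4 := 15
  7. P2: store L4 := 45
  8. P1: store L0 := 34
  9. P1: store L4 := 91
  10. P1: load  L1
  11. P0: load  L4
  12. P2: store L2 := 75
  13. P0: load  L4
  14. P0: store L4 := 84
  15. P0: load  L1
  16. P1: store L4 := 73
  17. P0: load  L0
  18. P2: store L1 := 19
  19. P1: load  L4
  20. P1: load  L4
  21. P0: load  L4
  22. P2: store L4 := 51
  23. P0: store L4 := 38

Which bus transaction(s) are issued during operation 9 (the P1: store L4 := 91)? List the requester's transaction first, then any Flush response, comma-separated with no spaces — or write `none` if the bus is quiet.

bus = BusRdX,Flush

[1] P0: store L4 := 71 | P0:M(71), P1:I, P2:I | bus: BusRdX
[2] P0: store L4 := 58 | P0:M(58), P1:I, P2:I | bus: none
[3] P1: store L4 := 6 | P0:I, P1:M(6), P2:I | bus: BusRdX,Flush
[4] P1: load  L3 | P0:I, P1:S(90), P2:I | bus: BusRd
[5] P2: load  L4 | P0:I, P1:S(6), P2:S(6) | bus: BusRd,Flush
[6] P0: store L4 := 15 | P0:M(15), P1:I, P2:I | bus: BusRdX
[7] P2: store L4 := 45 | P0:I, P1:I, P2:M(45) | bus: BusRdX,Flush
[8] P1: store L0 := 34 | P0:I, P1:M(34), P2:I | bus: BusRdX
[9] P1: store L4 := 91 | P0:I, P1:M(91), P2:I | bus: BusRdX,Flush
[10] P1: load  L1 | P0:I, P1:S(40), P2:I | bus: BusRd
[11] P0: load  L4 | P0:S(91), P1:S(91), P2:I | bus: BusRd,Flush
[12] P2: store L2 := 75 | P0:I, P1:I, P2:M(75) | bus: BusRdX
[13] P0: load  L4 | P0:S(91), P1:S(91), P2:I | bus: none
[14] P0: store L4 := 84 | P0:M(84), P1:I, P2:I | bus: BusRdX
[15] P0: load  L1 | P0:S(40), P1:S(40), P2:I | bus: BusRd
[16] P1: store L4 := 73 | P0:I, P1:M(73), P2:I | bus: BusRdX,Flush
[17] P0: load  L0 | P0:S(34), P1:S(34), P2:I | bus: BusRd,Flush
[18] P2: store L1 := 19 | P0:I, P1:I, P2:M(19) | bus: BusRdX
[19] P1: load  L4 | P0:I, P1:M(73), P2:I | bus: none
[20] P1: load  L4 | P0:I, P1:M(73), P2:I | bus: none
[21] P0: load  L4 | P0:S(73), P1:S(73), P2:I | bus: BusRd,Flush
[22] P2: store L4 := 51 | P0:I, P1:I, P2:M(51) | bus: BusRdX
[23] P0: store L4 := 38 | P0:M(38), P1:I, P2:I | bus: BusRdX,Flush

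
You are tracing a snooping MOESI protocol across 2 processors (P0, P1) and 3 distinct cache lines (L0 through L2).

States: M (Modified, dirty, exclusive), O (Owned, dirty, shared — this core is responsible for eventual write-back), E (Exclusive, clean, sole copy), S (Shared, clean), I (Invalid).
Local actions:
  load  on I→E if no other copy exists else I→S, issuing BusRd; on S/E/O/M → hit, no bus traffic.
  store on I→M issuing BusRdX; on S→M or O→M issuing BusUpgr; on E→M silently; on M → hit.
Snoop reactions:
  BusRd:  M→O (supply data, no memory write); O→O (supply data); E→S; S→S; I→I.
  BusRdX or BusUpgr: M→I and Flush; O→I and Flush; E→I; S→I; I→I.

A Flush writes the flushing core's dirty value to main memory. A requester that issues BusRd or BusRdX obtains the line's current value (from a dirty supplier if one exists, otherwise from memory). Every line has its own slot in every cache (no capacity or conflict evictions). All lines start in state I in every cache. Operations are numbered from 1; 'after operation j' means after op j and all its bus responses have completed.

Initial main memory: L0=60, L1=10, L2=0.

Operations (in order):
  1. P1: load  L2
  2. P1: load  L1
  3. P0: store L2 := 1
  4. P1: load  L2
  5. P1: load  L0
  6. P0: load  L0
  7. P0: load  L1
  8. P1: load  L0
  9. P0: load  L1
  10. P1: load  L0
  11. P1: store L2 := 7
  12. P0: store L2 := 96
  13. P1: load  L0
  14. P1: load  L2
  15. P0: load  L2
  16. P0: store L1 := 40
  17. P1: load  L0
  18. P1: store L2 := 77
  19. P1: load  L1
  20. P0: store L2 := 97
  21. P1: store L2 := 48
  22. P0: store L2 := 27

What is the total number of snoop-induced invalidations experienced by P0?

[1] P1: load  L2 | P0:I, P1:E(0) | bus: BusRd
[2] P1: load  L1 | P0:I, P1:E(10) | bus: BusRd
[3] P0: store L2 := 1 | P0:M(1), P1:I | bus: BusRdX
[4] P1: load  L2 | P0:O(1), P1:S(1) | bus: BusRd
[5] P1: load  L0 | P0:I, P1:E(60) | bus: BusRd
[6] P0: load  L0 | P0:S(60), P1:S(60) | bus: BusRd
[7] P0: load  L1 | P0:S(10), P1:S(10) | bus: BusRd
[8] P1: load  L0 | P0:S(60), P1:S(60) | bus: none
[9] P0: load  L1 | P0:S(10), P1:S(10) | bus: none
[10] P1: load  L0 | P0:S(60), P1:S(60) | bus: none
[11] P1: store L2 := 7 | P0:I, P1:M(7) | bus: BusUpgr,Flush
[12] P0: store L2 := 96 | P0:M(96), P1:I | bus: BusRdX,Flush
[13] P1: load  L0 | P0:S(60), P1:S(60) | bus: none
[14] P1: load  L2 | P0:O(96), P1:S(96) | bus: BusRd
[15] P0: load  L2 | P0:O(96), P1:S(96) | bus: none
[16] P0: store L1 := 40 | P0:M(40), P1:I | bus: BusUpgr
[17] P1: load  L0 | P0:S(60), P1:S(60) | bus: none
[18] P1: store L2 := 77 | P0:I, P1:M(77) | bus: BusUpgr,Flush
[19] P1: load  L1 | P0:O(40), P1:S(40) | bus: BusRd
[20] P0: store L2 := 97 | P0:M(97), P1:I | bus: BusRdX,Flush
[21] P1: store L2 := 48 | P0:I, P1:M(48) | bus: BusRdX,Flush
[22] P0: store L2 := 27 | P0:M(27), P1:I | bus: BusRdX,Flush

invalidations = 3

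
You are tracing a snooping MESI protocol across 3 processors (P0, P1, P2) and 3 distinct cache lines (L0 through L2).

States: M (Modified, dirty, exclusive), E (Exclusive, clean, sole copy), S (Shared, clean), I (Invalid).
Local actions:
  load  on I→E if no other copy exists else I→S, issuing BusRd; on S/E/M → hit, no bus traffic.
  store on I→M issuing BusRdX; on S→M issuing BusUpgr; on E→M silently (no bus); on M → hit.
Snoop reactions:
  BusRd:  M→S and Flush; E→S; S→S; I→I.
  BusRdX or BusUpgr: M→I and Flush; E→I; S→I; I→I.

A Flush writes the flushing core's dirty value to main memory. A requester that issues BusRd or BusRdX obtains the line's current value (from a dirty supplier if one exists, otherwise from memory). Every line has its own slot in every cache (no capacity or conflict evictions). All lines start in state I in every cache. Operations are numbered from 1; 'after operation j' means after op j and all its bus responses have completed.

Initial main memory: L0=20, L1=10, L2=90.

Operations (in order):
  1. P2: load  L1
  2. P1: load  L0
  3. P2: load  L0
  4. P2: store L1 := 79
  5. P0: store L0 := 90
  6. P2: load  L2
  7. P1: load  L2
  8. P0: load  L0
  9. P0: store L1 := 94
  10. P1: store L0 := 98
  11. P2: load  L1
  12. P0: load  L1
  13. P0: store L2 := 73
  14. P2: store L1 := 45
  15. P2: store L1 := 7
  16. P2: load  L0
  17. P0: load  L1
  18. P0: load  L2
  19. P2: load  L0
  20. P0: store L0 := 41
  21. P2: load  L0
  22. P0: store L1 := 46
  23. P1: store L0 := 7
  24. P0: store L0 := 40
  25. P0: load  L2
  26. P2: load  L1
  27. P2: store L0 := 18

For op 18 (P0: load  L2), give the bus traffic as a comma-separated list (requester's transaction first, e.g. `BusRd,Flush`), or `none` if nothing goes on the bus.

  op1 P2: load  L1 → I/I/E on L1; bus BusRd; mem=10
  op2 P1: load  L0 → I/E/I on L0; bus BusRd; mem=20
  op3 P2: load  L0 → I/S/S on L0; bus BusRd; mem=20
  op4 P2: store L1 := 79 → I/I/M on L1; bus (none); mem=10
  op5 P0: store L0 := 90 → M/I/I on L0; bus BusRdX; mem=20
  op6 P2: load  L2 → I/I/E on L2; bus BusRd; mem=90
  op7 P1: load  L2 → I/S/S on L2; bus BusRd; mem=90
  op8 P0: load  L0 → M/I/I on L0; bus (none); mem=20
  op9 P0: store L1 := 94 → M/I/I on L1; bus BusRdX Flush; mem=79
  op10 P1: store L0 := 98 → I/M/I on L0; bus BusRdX Flush; mem=90
  op11 P2: load  L1 → S/I/S on L1; bus BusRd Flush; mem=94
  op12 P0: load  L1 → S/I/S on L1; bus (none); mem=94
  op13 P0: store L2 := 73 → M/I/I on L2; bus BusRdX; mem=90
  op14 P2: store L1 := 45 → I/I/M on L1; bus BusUpgr; mem=94
  op15 P2: store L1 := 7 → I/I/M on L1; bus (none); mem=94
  op16 P2: load  L0 → I/S/S on L0; bus BusRd Flush; mem=98
  op17 P0: load  L1 → S/I/S on L1; bus BusRd Flush; mem=7
  op18 P0: load  L2 → M/I/I on L2; bus (none); mem=90
  op19 P2: load  L0 → I/S/S on L0; bus (none); mem=98
  op20 P0: store L0 := 41 → M/I/I on L0; bus BusRdX; mem=98
  op21 P2: load  L0 → S/I/S on L0; bus BusRd Flush; mem=41
  op22 P0: store L1 := 46 → M/I/I on L1; bus BusUpgr; mem=7
  op23 P1: store L0 := 7 → I/M/I on L0; bus BusRdX; mem=41
  op24 P0: store L0 := 40 → M/I/I on L0; bus BusRdX Flush; mem=7
  op25 P0: load  L2 → M/I/I on L2; bus (none); mem=90
  op26 P2: load  L1 → S/I/S on L1; bus BusRd Flush; mem=46
  op27 P2: store L0 := 18 → I/I/M on L0; bus BusRdX Flush; mem=40

bus = none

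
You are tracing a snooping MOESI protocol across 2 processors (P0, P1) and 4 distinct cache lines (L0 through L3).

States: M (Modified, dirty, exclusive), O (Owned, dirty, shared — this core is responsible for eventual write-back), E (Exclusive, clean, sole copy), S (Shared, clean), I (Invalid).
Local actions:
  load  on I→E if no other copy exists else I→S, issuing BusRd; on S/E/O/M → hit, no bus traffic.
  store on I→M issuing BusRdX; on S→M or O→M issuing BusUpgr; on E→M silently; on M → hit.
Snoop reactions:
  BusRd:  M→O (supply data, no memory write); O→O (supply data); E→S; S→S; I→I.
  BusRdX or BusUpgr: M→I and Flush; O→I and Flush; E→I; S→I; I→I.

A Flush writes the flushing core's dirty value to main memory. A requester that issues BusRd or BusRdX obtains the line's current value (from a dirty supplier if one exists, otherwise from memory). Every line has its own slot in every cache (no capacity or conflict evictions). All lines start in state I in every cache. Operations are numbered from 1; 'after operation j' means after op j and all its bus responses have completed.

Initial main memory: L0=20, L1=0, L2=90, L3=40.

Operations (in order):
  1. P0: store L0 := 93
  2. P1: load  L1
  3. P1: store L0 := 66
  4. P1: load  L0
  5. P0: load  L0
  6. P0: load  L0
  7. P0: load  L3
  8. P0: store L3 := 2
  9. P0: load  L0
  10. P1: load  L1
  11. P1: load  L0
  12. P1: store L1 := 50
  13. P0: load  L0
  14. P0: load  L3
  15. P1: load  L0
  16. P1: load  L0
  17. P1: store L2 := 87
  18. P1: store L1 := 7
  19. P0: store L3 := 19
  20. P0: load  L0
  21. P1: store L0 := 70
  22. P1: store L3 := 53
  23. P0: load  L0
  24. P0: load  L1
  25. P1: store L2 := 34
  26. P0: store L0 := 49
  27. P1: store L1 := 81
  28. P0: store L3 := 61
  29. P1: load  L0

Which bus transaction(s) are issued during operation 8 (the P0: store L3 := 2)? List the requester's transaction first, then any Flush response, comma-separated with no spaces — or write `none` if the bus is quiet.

[1] P0: store L0 := 93 | P0:M(93), P1:I | bus: BusRdX
[2] P1: load  L1 | P0:I, P1:E(0) | bus: BusRd
[3] P1: store L0 := 66 | P0:I, P1:M(66) | bus: BusRdX,Flush
[4] P1: load  L0 | P0:I, P1:M(66) | bus: none
[5] P0: load  L0 | P0:S(66), P1:O(66) | bus: BusRd
[6] P0: load  L0 | P0:S(66), P1:O(66) | bus: none
[7] P0: load  L3 | P0:E(40), P1:I | bus: BusRd
[8] P0: store L3 := 2 | P0:M(2), P1:I | bus: none
[9] P0: load  L0 | P0:S(66), P1:O(66) | bus: none
[10] P1: load  L1 | P0:I, P1:E(0) | bus: none
[11] P1: load  L0 | P0:S(66), P1:O(66) | bus: none
[12] P1: store L1 := 50 | P0:I, P1:M(50) | bus: none
[13] P0: load  L0 | P0:S(66), P1:O(66) | bus: none
[14] P0: load  L3 | P0:M(2), P1:I | bus: none
[15] P1: load  L0 | P0:S(66), P1:O(66) | bus: none
[16] P1: load  L0 | P0:S(66), P1:O(66) | bus: none
[17] P1: store L2 := 87 | P0:I, P1:M(87) | bus: BusRdX
[18] P1: store L1 := 7 | P0:I, P1:M(7) | bus: none
[19] P0: store L3 := 19 | P0:M(19), P1:I | bus: none
[20] P0: load  L0 | P0:S(66), P1:O(66) | bus: none
[21] P1: store L0 := 70 | P0:I, P1:M(70) | bus: BusUpgr
[22] P1: store L3 := 53 | P0:I, P1:M(53) | bus: BusRdX,Flush
[23] P0: load  L0 | P0:S(70), P1:O(70) | bus: BusRd
[24] P0: load  L1 | P0:S(7), P1:O(7) | bus: BusRd
[25] P1: store L2 := 34 | P0:I, P1:M(34) | bus: none
[26] P0: store L0 := 49 | P0:M(49), P1:I | bus: BusUpgr,Flush
[27] P1: store L1 := 81 | P0:I, P1:M(81) | bus: BusUpgr
[28] P0: store L3 := 61 | P0:M(61), P1:I | bus: BusRdX,Flush
[29] P1: load  L0 | P0:O(49), P1:S(49) | bus: BusRd

bus = none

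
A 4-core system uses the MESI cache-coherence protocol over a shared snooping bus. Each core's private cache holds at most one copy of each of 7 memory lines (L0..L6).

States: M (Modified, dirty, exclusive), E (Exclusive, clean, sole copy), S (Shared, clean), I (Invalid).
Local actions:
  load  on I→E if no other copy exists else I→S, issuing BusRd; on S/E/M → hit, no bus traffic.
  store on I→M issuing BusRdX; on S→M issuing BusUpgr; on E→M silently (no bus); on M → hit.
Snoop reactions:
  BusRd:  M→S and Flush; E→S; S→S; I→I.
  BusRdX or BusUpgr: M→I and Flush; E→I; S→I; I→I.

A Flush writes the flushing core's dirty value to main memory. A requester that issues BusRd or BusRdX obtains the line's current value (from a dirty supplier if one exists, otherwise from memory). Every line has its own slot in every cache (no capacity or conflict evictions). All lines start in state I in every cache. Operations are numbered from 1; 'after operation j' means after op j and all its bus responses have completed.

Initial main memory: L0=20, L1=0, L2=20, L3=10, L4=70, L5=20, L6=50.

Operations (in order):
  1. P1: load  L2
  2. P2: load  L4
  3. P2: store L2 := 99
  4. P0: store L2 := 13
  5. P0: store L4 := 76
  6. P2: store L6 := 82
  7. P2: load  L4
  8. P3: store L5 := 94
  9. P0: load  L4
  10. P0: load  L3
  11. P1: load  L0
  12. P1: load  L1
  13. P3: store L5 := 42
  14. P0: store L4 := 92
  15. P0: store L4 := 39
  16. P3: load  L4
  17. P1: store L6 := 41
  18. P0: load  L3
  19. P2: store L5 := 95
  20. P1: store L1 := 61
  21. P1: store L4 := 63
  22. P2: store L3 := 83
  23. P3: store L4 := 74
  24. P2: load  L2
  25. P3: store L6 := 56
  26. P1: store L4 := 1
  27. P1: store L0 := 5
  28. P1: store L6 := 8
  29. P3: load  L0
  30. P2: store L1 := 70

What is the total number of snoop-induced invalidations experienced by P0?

1. P1: load  L2  bus=[BusRd]  L2: P0=I P1=E P2=I P3=I  mem[L2]=20
2. P2: load  L4  bus=[BusRd]  L4: P0=I P1=I P2=E P3=I  mem[L4]=70
3. P2: store L2 := 99  bus=[BusRdX]  L2: P0=I P1=I P2=M P3=I  mem[L2]=20
4. P0: store L2 := 13  bus=[BusRdX,Flush]  L2: P0=M P1=I P2=I P3=I  mem[L2]=99
5. P0: store L4 := 76  bus=[BusRdX]  L4: P0=M P1=I P2=I P3=I  mem[L4]=70
6. P2: store L6 := 82  bus=[BusRdX]  L6: P0=I P1=I P2=M P3=I  mem[L6]=50
7. P2: load  L4  bus=[BusRd,Flush]  L4: P0=S P1=I P2=S P3=I  mem[L4]=76
8. P3: store L5 := 94  bus=[BusRdX]  L5: P0=I P1=I P2=I P3=M  mem[L5]=20
9. P0: load  L4  bus=[-]  L4: P0=S P1=I P2=S P3=I  mem[L4]=76
10. P0: load  L3  bus=[BusRd]  L3: P0=E P1=I P2=I P3=I  mem[L3]=10
11. P1: load  L0  bus=[BusRd]  L0: P0=I P1=E P2=I P3=I  mem[L0]=20
12. P1: load  L1  bus=[BusRd]  L1: P0=I P1=E P2=I P3=I  mem[L1]=0
13. P3: store L5 := 42  bus=[-]  L5: P0=I P1=I P2=I P3=M  mem[L5]=20
14. P0: store L4 := 92  bus=[BusUpgr]  L4: P0=M P1=I P2=I P3=I  mem[L4]=76
15. P0: store L4 := 39  bus=[-]  L4: P0=M P1=I P2=I P3=I  mem[L4]=76
16. P3: load  L4  bus=[BusRd,Flush]  L4: P0=S P1=I P2=I P3=S  mem[L4]=39
17. P1: store L6 := 41  bus=[BusRdX,Flush]  L6: P0=I P1=M P2=I P3=I  mem[L6]=82
18. P0: load  L3  bus=[-]  L3: P0=E P1=I P2=I P3=I  mem[L3]=10
19. P2: store L5 := 95  bus=[BusRdX,Flush]  L5: P0=I P1=I P2=M P3=I  mem[L5]=42
20. P1: store L1 := 61  bus=[-]  L1: P0=I P1=M P2=I P3=I  mem[L1]=0
21. P1: store L4 := 63  bus=[BusRdX]  L4: P0=I P1=M P2=I P3=I  mem[L4]=39
22. P2: store L3 := 83  bus=[BusRdX]  L3: P0=I P1=I P2=M P3=I  mem[L3]=10
23. P3: store L4 := 74  bus=[BusRdX,Flush]  L4: P0=I P1=I P2=I P3=M  mem[L4]=63
24. P2: load  L2  bus=[BusRd,Flush]  L2: P0=S P1=I P2=S P3=I  mem[L2]=13
25. P3: store L6 := 56  bus=[BusRdX,Flush]  L6: P0=I P1=I P2=I P3=M  mem[L6]=41
26. P1: store L4 := 1  bus=[BusRdX,Flush]  L4: P0=I P1=M P2=I P3=I  mem[L4]=74
27. P1: store L0 := 5  bus=[-]  L0: P0=I P1=M P2=I P3=I  mem[L0]=20
28. P1: store L6 := 8  bus=[BusRdX,Flush]  L6: P0=I P1=M P2=I P3=I  mem[L6]=56
29. P3: load  L0  bus=[BusRd,Flush]  L0: P0=I P1=S P2=I P3=S  mem[L0]=5
30. P2: store L1 := 70  bus=[BusRdX,Flush]  L1: P0=I P1=I P2=M P3=I  mem[L1]=61

invalidations = 2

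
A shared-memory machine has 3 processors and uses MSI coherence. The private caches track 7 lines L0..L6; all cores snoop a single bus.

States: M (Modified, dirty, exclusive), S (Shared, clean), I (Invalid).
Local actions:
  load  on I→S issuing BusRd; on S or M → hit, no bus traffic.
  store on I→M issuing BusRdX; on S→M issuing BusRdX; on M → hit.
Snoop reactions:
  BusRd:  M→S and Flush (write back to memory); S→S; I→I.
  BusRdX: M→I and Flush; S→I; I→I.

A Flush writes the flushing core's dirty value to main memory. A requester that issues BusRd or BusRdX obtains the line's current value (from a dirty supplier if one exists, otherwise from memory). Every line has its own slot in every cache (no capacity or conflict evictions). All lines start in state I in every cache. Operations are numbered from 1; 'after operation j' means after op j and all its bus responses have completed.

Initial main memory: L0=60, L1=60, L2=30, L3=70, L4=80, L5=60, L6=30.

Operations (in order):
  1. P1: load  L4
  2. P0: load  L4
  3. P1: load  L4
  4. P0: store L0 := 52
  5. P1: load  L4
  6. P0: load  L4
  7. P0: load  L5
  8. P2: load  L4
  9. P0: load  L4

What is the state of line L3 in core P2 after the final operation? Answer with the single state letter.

step 1: P1: load  L4  ⟶  ISI  (L4)  txn=BusRd  M[L4]=80
step 2: P0: load  L4  ⟶  SSI  (L4)  txn=BusRd  M[L4]=80
step 3: P1: load  L4  ⟶  SSI  (L4)  txn=∅  M[L4]=80
step 4: P0: store L0 := 52  ⟶  MII  (L0)  txn=BusRdX  M[L0]=60
step 5: P1: load  L4  ⟶  SSI  (L4)  txn=∅  M[L4]=80
step 6: P0: load  L4  ⟶  SSI  (L4)  txn=∅  M[L4]=80
step 7: P0: load  L5  ⟶  SII  (L5)  txn=BusRd  M[L5]=60
step 8: P2: load  L4  ⟶  SSS  (L4)  txn=BusRd  M[L4]=80
step 9: P0: load  L4  ⟶  SSS  (L4)  txn=∅  M[L4]=80

state = I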